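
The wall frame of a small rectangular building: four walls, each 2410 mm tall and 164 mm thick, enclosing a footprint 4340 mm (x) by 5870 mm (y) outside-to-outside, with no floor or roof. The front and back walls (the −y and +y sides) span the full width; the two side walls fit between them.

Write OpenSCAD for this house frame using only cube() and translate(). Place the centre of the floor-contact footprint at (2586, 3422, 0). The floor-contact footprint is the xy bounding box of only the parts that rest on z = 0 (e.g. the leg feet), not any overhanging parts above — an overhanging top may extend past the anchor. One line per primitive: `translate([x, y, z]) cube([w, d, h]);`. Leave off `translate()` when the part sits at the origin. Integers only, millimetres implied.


translate([416, 487, 0]) cube([4340, 164, 2410]);
translate([416, 6193, 0]) cube([4340, 164, 2410]);
translate([416, 651, 0]) cube([164, 5542, 2410]);
translate([4592, 651, 0]) cube([164, 5542, 2410]);


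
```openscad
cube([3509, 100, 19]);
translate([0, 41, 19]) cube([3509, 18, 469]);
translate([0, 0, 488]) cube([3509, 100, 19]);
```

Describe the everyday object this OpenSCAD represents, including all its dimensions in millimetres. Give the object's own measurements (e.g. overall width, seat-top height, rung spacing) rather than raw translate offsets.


An I-beam lying along x, 3509 mm long. Overall section height 507 mm. Two flanges 100 mm wide (y) and 19 mm thick, one on the floor and one at the top; a web 18 mm thick runs between them, centred on the flange width.


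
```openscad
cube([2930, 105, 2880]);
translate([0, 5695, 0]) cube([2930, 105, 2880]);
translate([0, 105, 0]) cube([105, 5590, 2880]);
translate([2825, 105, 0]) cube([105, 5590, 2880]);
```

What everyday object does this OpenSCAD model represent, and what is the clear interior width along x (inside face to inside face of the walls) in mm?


A house (or room) frame. The interior width is 2720 mm.

Four 2880 mm walls enclosing a rectangle with no floor or roof — a room or house frame. Outside width is 2930 mm and wall thickness is 105 mm, so the interior width is 2930 − 2 × 105 = 2720 mm.


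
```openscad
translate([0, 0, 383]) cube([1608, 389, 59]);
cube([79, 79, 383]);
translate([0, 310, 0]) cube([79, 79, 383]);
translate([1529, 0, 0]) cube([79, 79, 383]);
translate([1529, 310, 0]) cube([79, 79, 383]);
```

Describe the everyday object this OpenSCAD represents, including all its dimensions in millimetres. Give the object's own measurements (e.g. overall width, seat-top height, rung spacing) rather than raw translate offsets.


A bench: a 1608×389 mm seat slab, 59 mm thick, top at z = 442 mm, on four 79×79 mm square legs flush with the seat corners and standing on z = 0.


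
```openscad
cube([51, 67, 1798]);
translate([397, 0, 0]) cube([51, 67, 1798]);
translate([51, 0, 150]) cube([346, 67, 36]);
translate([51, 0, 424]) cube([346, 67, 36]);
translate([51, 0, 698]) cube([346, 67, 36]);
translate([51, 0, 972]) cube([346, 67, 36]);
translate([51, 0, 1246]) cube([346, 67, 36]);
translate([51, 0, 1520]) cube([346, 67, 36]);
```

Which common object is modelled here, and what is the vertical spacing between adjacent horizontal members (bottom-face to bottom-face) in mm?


A ladder. The rung spacing is 274 mm.

Two tall 51×67 posts with 6 short bars between them — a ladder. Adjacent rungs sit at z = 150 and z = 424, so the spacing is 424 − 150 = 274 mm.


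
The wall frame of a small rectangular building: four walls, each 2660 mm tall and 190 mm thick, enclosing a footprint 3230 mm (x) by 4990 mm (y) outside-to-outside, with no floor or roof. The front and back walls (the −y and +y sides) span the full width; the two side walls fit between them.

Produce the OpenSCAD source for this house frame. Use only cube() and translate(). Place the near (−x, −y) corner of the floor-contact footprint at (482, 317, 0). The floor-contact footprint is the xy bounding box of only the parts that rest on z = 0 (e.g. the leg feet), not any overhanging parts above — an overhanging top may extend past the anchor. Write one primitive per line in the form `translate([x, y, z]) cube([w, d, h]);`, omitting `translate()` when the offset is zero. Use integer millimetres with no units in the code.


translate([482, 317, 0]) cube([3230, 190, 2660]);
translate([482, 5117, 0]) cube([3230, 190, 2660]);
translate([482, 507, 0]) cube([190, 4610, 2660]);
translate([3522, 507, 0]) cube([190, 4610, 2660]);


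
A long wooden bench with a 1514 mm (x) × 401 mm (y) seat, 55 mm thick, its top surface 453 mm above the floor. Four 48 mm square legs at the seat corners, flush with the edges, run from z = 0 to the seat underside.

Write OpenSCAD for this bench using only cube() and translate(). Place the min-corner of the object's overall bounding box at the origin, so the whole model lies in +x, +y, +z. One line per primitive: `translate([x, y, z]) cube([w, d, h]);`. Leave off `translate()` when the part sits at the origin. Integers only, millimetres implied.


// leg_h = 453 − 55 = 398
translate([0, 0, 398]) cube([1514, 401, 55]);
cube([48, 48, 398]);
translate([0, 353, 0]) cube([48, 48, 398]);
translate([1466, 0, 0]) cube([48, 48, 398]);
translate([1466, 353, 0]) cube([48, 48, 398]);


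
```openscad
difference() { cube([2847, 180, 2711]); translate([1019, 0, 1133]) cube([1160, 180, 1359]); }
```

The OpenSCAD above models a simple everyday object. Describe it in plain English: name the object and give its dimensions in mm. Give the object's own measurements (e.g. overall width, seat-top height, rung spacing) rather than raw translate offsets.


A wall 2847 mm long (x), 180 mm thick (y), 2711 mm tall, with a rectangular window opening cut through it. The opening is 1160 mm wide and 1359 mm tall; its sill is at z = 1133 mm and its near (−x) edge is 1019 mm from the wall's −x end. The opening passes through the full wall thickness.


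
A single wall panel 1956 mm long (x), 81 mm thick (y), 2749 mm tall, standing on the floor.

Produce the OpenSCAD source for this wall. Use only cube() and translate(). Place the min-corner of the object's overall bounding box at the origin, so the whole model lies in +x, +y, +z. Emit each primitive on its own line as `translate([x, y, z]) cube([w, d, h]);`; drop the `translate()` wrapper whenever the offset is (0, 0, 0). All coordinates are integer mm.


cube([1956, 81, 2749]);


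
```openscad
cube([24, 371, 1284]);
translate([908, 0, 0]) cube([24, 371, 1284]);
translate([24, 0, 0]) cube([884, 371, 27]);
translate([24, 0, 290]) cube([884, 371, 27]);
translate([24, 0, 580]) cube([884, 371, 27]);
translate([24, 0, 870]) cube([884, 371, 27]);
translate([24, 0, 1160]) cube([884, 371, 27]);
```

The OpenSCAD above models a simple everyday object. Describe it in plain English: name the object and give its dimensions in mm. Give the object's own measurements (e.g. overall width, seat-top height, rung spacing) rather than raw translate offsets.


An open bookshelf. Two side panels, each 24 mm thick, 371 mm deep and 1284 mm tall, stand 932 mm apart (outside-to-outside). Between them sit 5 shelves, each 27 mm thick and 371 mm deep, spanning the full gap between the sides. The bottom shelf rests on the floor (its underside at z = 0) and the clear gap between one shelf's top and the next shelf's underside is 263 mm.


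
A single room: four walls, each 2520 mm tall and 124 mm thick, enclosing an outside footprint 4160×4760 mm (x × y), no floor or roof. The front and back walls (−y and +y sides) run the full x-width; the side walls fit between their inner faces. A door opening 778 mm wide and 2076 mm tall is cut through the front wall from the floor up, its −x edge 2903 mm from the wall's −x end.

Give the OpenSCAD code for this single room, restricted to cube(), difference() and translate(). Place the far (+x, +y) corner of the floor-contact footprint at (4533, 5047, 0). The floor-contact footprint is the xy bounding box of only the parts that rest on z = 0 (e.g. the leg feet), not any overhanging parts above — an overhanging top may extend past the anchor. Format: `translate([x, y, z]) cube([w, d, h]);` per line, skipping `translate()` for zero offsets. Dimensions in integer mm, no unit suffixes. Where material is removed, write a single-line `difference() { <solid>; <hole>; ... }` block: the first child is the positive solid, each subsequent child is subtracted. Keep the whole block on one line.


difference() { translate([373, 287, 0]) cube([4160, 124, 2520]); translate([3276, 287, 0]) cube([778, 124, 2076]); }
translate([373, 4923, 0]) cube([4160, 124, 2520]);
translate([373, 411, 0]) cube([124, 4512, 2520]);
translate([4409, 411, 0]) cube([124, 4512, 2520]);


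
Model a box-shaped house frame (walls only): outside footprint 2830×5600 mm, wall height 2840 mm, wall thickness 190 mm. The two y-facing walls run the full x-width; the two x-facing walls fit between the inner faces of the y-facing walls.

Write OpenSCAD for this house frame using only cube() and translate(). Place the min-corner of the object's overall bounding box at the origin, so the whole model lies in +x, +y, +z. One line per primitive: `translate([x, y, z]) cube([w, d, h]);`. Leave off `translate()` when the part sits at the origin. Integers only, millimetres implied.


cube([2830, 190, 2840]);
translate([0, 5410, 0]) cube([2830, 190, 2840]);
translate([0, 190, 0]) cube([190, 5220, 2840]);
translate([2640, 190, 0]) cube([190, 5220, 2840]);


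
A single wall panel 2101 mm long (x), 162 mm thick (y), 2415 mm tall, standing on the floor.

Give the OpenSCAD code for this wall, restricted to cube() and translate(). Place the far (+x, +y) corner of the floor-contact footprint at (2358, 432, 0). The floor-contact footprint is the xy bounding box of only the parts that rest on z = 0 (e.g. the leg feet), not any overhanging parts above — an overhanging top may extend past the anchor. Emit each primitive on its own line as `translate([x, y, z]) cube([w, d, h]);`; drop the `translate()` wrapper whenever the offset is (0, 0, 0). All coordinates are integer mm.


translate([257, 270, 0]) cube([2101, 162, 2415]);


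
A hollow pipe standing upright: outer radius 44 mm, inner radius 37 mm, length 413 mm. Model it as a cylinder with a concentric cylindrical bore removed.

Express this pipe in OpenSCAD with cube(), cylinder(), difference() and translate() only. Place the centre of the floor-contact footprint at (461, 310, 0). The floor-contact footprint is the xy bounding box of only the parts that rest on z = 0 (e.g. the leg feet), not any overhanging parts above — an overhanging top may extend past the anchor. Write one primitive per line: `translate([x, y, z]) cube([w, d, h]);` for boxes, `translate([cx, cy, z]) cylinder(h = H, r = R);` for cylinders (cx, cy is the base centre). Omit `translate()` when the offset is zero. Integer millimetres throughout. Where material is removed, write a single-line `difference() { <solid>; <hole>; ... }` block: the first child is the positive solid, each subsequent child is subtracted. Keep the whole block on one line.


difference() { translate([461, 310, 0]) cylinder(h = 413, r = 44); translate([461, 310, 0]) cylinder(h = 413, r = 37); }


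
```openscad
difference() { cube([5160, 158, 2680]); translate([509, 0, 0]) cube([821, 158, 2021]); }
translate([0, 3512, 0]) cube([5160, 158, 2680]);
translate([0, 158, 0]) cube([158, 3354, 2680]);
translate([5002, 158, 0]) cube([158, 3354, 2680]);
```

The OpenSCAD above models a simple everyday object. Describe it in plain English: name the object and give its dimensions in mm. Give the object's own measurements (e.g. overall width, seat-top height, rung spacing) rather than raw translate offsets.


A single room: four walls, each 2680 mm tall and 158 mm thick, enclosing an outside footprint 5160×3670 mm (x × y), no floor or roof. The front and back walls (−y and +y sides) run the full x-width; the side walls fit between their inner faces. A door opening 821 mm wide and 2021 mm tall is cut through the front wall from the floor up, its −x edge 509 mm from the wall's −x end.


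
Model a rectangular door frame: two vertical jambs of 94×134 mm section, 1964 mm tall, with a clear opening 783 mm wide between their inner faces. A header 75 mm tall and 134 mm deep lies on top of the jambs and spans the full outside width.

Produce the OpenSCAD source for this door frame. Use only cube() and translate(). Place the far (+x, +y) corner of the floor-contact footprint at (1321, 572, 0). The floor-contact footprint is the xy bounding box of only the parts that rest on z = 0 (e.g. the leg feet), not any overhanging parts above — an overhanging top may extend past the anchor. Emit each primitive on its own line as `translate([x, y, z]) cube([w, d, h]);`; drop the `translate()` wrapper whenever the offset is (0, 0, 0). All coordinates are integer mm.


translate([350, 438, 0]) cube([94, 134, 1964]);
translate([1227, 438, 0]) cube([94, 134, 1964]);
translate([350, 438, 1964]) cube([971, 134, 75]);


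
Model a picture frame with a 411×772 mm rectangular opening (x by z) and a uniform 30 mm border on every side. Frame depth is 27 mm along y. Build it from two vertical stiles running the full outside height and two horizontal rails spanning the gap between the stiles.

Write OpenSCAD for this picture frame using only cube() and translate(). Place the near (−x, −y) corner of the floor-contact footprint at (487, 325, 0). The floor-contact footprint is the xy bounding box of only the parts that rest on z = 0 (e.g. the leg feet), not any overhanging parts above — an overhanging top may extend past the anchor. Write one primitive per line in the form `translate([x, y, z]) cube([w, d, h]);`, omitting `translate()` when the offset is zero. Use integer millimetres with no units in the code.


translate([487, 325, 0]) cube([30, 27, 832]);
translate([928, 325, 0]) cube([30, 27, 832]);
translate([517, 325, 0]) cube([411, 27, 30]);
translate([517, 325, 802]) cube([411, 27, 30]);


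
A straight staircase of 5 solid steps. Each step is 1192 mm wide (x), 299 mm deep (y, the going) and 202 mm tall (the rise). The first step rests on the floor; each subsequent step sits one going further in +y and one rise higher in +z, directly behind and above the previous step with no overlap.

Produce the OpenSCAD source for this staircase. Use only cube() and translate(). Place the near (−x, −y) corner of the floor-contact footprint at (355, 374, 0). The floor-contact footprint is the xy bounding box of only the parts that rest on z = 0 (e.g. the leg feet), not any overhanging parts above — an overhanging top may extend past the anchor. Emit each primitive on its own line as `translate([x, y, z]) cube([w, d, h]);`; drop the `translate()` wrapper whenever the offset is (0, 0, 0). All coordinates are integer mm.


translate([355, 374, 0]) cube([1192, 299, 202]);
translate([355, 673, 202]) cube([1192, 299, 202]);
translate([355, 972, 404]) cube([1192, 299, 202]);
translate([355, 1271, 606]) cube([1192, 299, 202]);
translate([355, 1570, 808]) cube([1192, 299, 202]);


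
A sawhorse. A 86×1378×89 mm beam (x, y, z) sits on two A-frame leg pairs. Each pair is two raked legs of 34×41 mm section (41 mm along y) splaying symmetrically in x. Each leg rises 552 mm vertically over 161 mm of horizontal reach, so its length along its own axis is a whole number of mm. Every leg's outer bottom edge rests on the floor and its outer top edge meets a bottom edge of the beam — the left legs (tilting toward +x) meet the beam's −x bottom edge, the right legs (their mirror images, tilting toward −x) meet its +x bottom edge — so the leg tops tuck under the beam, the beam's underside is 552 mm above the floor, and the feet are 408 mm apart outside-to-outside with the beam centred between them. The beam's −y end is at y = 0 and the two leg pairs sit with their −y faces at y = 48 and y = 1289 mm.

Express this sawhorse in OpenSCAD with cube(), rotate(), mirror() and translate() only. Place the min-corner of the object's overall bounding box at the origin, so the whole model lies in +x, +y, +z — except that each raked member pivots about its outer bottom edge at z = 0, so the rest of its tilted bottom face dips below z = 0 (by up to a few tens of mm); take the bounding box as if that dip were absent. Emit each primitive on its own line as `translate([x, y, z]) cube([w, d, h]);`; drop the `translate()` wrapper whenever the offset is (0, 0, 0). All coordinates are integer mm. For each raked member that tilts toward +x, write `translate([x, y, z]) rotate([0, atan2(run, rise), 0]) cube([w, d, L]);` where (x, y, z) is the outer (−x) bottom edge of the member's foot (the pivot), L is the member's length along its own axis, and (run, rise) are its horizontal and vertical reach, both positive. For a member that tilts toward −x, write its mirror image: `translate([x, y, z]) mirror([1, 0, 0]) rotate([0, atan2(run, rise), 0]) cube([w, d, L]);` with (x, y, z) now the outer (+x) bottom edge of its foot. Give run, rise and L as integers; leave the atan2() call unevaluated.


translate([161, 0, 552]) cube([86, 1378, 89]);
translate([0, 48, 0]) rotate([0, atan2(161, 552), 0]) cube([34, 41, 575]);
translate([408, 48, 0]) mirror([1, 0, 0]) rotate([0, atan2(161, 552), 0]) cube([34, 41, 575]);
translate([0, 1289, 0]) rotate([0, atan2(161, 552), 0]) cube([34, 41, 575]);
translate([408, 1289, 0]) mirror([1, 0, 0]) rotate([0, atan2(161, 552), 0]) cube([34, 41, 575]);


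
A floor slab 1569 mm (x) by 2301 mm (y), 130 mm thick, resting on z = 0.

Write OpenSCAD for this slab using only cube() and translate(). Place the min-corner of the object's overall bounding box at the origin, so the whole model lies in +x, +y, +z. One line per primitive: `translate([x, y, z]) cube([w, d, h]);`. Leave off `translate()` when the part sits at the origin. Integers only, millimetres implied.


cube([1569, 2301, 130]);


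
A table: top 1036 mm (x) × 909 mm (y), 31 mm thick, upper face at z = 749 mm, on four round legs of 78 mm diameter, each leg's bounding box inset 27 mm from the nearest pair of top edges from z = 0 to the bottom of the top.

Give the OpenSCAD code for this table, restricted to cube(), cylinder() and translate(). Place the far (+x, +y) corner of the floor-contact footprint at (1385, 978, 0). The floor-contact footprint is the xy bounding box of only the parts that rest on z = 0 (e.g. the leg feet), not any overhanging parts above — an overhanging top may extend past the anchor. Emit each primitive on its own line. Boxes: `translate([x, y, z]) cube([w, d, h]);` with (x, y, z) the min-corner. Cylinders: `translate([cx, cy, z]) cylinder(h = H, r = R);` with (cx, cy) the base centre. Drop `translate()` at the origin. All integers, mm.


translate([376, 96, 718]) cube([1036, 909, 31]);
translate([442, 162, 0]) cylinder(h = 718, r = 39);
translate([1346, 162, 0]) cylinder(h = 718, r = 39);
translate([442, 939, 0]) cylinder(h = 718, r = 39);
translate([1346, 939, 0]) cylinder(h = 718, r = 39);


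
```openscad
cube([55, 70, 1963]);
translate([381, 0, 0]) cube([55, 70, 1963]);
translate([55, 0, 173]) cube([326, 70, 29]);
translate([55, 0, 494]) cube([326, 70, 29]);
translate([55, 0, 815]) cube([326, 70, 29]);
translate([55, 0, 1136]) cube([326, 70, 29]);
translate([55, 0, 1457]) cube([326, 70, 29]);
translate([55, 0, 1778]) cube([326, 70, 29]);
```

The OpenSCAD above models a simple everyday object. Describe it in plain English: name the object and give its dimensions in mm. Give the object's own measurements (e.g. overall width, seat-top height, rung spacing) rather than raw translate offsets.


A straight ladder. Two 55×70 mm vertical rails, 1963 mm tall, stand 436 mm apart (outside-to-outside) with their front faces coplanar on the −y side. 6 rungs, each 70 mm deep and 29 mm tall, span between the inner faces of the rails, front faces flush with the rails. The lowest rung's underside is at z = 173 mm and rungs are spaced 321 mm apart (underside to underside).


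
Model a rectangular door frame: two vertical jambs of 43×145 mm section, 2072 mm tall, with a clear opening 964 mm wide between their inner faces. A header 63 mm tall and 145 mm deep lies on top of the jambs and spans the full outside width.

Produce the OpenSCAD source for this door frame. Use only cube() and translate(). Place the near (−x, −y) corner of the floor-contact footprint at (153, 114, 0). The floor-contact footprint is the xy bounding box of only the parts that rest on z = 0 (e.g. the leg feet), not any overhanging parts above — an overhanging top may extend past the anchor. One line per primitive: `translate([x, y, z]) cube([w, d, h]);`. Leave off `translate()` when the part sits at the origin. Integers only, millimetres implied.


translate([153, 114, 0]) cube([43, 145, 2072]);
translate([1160, 114, 0]) cube([43, 145, 2072]);
translate([153, 114, 2072]) cube([1050, 145, 63]);


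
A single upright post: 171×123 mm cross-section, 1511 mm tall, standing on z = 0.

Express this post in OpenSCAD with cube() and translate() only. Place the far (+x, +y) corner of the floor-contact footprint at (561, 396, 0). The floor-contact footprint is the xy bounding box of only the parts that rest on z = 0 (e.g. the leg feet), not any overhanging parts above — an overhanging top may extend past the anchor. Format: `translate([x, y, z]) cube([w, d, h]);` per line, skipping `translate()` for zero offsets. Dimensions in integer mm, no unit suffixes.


translate([390, 273, 0]) cube([171, 123, 1511]);


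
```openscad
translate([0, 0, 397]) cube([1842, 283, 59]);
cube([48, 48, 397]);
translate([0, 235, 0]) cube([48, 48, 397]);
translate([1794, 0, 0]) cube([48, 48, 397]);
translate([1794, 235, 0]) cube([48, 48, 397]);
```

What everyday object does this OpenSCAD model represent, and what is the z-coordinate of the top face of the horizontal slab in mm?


A bench. The seat-top height is 456 mm.

A long slab on four corner posts — a bench. The slab sits at z = 397 with thickness 59, so the top is 397 + 59 = 456 mm.


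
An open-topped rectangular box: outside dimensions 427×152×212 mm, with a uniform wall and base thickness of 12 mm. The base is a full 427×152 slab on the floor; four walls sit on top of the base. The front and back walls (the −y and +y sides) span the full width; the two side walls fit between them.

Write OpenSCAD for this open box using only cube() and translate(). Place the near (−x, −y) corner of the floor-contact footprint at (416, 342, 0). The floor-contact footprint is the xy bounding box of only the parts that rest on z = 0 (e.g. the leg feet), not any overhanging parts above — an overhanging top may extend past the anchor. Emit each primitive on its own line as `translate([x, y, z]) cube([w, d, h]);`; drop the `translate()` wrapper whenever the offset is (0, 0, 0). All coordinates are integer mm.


translate([416, 342, 0]) cube([427, 152, 12]);
translate([416, 342, 12]) cube([427, 12, 200]);
translate([416, 482, 12]) cube([427, 12, 200]);
translate([416, 354, 12]) cube([12, 128, 200]);
translate([831, 354, 12]) cube([12, 128, 200]);


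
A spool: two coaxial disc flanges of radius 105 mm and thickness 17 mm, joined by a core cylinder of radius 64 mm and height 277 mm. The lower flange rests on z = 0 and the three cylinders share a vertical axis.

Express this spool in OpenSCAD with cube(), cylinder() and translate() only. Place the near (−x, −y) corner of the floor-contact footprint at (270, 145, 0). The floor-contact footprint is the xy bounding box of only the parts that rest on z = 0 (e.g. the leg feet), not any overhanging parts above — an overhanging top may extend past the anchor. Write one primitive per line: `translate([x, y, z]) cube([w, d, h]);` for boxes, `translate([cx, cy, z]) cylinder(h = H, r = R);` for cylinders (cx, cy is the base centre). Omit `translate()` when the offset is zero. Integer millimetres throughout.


translate([375, 250, 0]) cylinder(h = 17, r = 105);
translate([375, 250, 17]) cylinder(h = 277, r = 64);
translate([375, 250, 294]) cylinder(h = 17, r = 105);


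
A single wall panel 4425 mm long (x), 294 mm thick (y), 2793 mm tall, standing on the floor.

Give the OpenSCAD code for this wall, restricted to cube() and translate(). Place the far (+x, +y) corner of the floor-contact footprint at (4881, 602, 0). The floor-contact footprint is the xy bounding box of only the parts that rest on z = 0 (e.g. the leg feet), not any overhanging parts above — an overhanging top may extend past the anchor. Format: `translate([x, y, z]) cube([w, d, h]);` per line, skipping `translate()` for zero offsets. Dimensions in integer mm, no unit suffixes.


translate([456, 308, 0]) cube([4425, 294, 2793]);


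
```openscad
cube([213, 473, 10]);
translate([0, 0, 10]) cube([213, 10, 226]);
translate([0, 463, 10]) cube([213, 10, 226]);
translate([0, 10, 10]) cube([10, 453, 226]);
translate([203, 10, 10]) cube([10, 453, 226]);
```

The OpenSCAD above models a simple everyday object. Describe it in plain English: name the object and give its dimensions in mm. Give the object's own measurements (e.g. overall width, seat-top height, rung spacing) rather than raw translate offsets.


An open-topped rectangular box: outside dimensions 213×473×236 mm, with a uniform wall and base thickness of 10 mm. The base is a full 213×473 slab on the floor; four walls sit on top of the base. The front and back walls (the −y and +y sides) span the full width; the two side walls fit between them.


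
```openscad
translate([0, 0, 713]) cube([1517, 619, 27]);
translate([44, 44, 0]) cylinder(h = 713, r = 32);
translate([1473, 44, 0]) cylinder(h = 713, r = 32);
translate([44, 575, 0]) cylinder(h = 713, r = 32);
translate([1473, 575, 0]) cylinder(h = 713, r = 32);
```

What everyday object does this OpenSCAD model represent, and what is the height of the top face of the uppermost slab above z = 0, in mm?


A table. The table height is 740 mm.

A 1517×619×27 slab sits at z = 713 on four Ø64 mm round legs — a table. The top surface is at 713 + 27 = 740 mm.


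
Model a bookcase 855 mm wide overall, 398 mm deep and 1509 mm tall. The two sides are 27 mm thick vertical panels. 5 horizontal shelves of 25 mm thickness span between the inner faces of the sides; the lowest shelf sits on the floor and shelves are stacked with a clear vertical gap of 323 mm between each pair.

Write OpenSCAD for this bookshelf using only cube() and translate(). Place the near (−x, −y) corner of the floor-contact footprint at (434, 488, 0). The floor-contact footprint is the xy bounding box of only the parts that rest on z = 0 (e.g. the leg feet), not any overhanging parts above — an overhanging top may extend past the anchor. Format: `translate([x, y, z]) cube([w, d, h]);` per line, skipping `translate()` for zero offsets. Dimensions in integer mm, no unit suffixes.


translate([434, 488, 0]) cube([27, 398, 1509]);
translate([1262, 488, 0]) cube([27, 398, 1509]);
translate([461, 488, 0]) cube([801, 398, 25]);
translate([461, 488, 348]) cube([801, 398, 25]);
translate([461, 488, 696]) cube([801, 398, 25]);
translate([461, 488, 1044]) cube([801, 398, 25]);
translate([461, 488, 1392]) cube([801, 398, 25]);


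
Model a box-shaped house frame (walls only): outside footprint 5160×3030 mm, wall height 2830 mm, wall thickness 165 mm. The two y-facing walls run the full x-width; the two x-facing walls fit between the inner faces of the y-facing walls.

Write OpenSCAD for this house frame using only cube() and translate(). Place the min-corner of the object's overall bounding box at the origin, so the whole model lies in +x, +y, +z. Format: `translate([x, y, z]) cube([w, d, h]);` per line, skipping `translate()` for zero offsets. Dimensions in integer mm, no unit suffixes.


cube([5160, 165, 2830]);
translate([0, 2865, 0]) cube([5160, 165, 2830]);
translate([0, 165, 0]) cube([165, 2700, 2830]);
translate([4995, 165, 0]) cube([165, 2700, 2830]);


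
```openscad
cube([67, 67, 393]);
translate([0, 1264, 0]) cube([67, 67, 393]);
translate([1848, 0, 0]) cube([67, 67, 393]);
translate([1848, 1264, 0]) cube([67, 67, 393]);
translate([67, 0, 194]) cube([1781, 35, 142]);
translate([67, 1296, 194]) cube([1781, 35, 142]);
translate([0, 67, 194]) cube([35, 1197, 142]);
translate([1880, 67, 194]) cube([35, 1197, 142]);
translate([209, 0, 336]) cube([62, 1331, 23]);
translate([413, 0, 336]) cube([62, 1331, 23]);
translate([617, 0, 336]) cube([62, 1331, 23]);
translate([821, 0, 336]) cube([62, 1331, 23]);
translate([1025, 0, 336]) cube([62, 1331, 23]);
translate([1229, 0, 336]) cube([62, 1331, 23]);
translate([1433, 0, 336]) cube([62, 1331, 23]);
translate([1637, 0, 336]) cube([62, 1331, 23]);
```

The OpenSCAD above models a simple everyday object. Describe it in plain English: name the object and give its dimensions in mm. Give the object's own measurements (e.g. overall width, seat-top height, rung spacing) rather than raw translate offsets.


A bed frame 1915 mm long (x) by 1331 mm wide (y). Four 67×67 mm corner posts, 393 mm tall, at the corners of the footprint. Four rails of 35 mm thickness and 142 mm height run between adjacent posts with their undersides at z = 194 mm, their outer faces flush with the outside of the frame (the two x-running rails run between the posts' inner faces; the two y-running rails run between the posts' inner faces). 8 slats, each 62 mm wide (x) and 23 mm thick, lie across the top of the two x-running rails, running the full 1331 mm width of the frame in y; along x they sit between the end posts with a 142 mm gap after the −x posts and between neighbouring slats, leaving 149 mm before the +x posts.


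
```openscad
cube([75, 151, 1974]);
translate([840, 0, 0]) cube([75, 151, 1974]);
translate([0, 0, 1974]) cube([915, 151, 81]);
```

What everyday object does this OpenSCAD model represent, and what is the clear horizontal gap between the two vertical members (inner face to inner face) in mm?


A door frame. The clear opening width is 765 mm.

Two 1974 mm tall posts with a header on top — a door frame. The left jamb is 75 mm wide at x = 0; the right jamb starts at x = 840. The clear opening is 840 − 75 = 765 mm.


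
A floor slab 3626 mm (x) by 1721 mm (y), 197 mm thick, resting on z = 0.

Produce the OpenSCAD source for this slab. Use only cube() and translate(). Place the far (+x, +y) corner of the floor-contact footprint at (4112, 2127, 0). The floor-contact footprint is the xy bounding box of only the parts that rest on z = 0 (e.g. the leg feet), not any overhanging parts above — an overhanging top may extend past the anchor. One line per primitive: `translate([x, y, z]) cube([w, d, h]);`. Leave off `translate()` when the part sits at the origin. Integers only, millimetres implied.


translate([486, 406, 0]) cube([3626, 1721, 197]);


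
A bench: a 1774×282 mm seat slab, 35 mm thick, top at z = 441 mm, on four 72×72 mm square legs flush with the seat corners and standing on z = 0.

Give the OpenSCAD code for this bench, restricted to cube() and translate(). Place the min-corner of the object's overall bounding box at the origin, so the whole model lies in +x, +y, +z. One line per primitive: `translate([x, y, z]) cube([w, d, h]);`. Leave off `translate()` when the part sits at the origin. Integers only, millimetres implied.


translate([0, 0, 406]) cube([1774, 282, 35]);
cube([72, 72, 406]);
translate([0, 210, 0]) cube([72, 72, 406]);
translate([1702, 0, 0]) cube([72, 72, 406]);
translate([1702, 210, 0]) cube([72, 72, 406]);


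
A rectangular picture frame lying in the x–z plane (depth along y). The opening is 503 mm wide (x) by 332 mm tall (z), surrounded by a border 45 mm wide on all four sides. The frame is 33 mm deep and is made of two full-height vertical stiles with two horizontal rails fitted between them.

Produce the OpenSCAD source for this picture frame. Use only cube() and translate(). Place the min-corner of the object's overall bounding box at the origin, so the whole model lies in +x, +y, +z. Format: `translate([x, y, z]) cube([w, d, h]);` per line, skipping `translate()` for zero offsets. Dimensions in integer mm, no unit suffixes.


cube([45, 33, 422]);
translate([548, 0, 0]) cube([45, 33, 422]);
translate([45, 0, 0]) cube([503, 33, 45]);
translate([45, 0, 377]) cube([503, 33, 45]);


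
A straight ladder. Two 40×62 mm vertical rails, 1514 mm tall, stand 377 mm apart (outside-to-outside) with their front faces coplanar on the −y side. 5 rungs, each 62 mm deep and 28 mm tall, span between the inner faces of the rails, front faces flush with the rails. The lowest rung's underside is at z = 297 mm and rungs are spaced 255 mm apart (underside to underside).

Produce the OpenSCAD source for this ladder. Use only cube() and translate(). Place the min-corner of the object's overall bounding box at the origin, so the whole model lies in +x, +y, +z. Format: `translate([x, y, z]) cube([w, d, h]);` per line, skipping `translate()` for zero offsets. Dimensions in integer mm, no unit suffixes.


cube([40, 62, 1514]);
translate([337, 0, 0]) cube([40, 62, 1514]);
translate([40, 0, 297]) cube([297, 62, 28]);
translate([40, 0, 552]) cube([297, 62, 28]);
translate([40, 0, 807]) cube([297, 62, 28]);
translate([40, 0, 1062]) cube([297, 62, 28]);
translate([40, 0, 1317]) cube([297, 62, 28]);


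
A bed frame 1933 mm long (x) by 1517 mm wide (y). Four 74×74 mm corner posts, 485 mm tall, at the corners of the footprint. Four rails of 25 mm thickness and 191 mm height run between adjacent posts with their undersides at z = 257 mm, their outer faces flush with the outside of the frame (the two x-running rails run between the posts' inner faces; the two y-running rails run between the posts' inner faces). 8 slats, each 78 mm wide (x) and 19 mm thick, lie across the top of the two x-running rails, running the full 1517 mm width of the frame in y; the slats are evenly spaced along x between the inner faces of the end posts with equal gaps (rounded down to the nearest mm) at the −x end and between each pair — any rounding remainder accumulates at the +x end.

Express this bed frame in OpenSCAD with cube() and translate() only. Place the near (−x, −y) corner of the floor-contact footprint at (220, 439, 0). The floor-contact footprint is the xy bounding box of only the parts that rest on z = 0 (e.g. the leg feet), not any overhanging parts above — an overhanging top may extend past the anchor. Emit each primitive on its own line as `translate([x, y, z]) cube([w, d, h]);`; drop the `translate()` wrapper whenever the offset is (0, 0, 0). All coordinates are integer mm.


translate([220, 439, 0]) cube([74, 74, 485]);
translate([220, 1882, 0]) cube([74, 74, 485]);
translate([2079, 439, 0]) cube([74, 74, 485]);
translate([2079, 1882, 0]) cube([74, 74, 485]);
translate([294, 439, 257]) cube([1785, 25, 191]);
translate([294, 1931, 257]) cube([1785, 25, 191]);
translate([220, 513, 257]) cube([25, 1369, 191]);
translate([2128, 513, 257]) cube([25, 1369, 191]);
translate([423, 439, 448]) cube([78, 1517, 19]);
translate([630, 439, 448]) cube([78, 1517, 19]);
translate([837, 439, 448]) cube([78, 1517, 19]);
translate([1044, 439, 448]) cube([78, 1517, 19]);
translate([1251, 439, 448]) cube([78, 1517, 19]);
translate([1458, 439, 448]) cube([78, 1517, 19]);
translate([1665, 439, 448]) cube([78, 1517, 19]);
translate([1872, 439, 448]) cube([78, 1517, 19]);


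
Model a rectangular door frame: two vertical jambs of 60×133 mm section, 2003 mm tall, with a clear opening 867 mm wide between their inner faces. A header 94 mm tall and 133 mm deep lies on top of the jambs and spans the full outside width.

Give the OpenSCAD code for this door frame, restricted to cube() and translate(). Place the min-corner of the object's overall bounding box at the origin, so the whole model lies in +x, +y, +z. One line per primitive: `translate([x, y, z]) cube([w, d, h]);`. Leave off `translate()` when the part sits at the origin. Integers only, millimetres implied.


cube([60, 133, 2003]);
translate([927, 0, 0]) cube([60, 133, 2003]);
translate([0, 0, 2003]) cube([987, 133, 94]);


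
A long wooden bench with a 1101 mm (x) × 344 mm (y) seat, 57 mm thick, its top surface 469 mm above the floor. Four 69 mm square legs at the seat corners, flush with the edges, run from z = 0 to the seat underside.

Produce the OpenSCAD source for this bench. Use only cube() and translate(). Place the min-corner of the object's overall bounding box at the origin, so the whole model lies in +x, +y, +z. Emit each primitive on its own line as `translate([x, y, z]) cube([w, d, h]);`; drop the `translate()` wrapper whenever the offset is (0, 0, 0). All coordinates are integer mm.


// leg_h = 469 − 57 = 412
translate([0, 0, 412]) cube([1101, 344, 57]);
cube([69, 69, 412]);
translate([0, 275, 0]) cube([69, 69, 412]);
translate([1032, 0, 0]) cube([69, 69, 412]);
translate([1032, 275, 0]) cube([69, 69, 412]);


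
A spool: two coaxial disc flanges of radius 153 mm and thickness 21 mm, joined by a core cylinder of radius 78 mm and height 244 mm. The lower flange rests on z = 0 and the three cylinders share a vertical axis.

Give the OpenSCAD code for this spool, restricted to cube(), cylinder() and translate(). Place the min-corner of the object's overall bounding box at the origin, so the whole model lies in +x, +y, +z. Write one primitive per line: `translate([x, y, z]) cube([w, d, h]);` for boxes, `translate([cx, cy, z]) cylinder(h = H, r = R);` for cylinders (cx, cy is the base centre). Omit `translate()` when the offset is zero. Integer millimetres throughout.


translate([153, 153, 0]) cylinder(h = 21, r = 153);
translate([153, 153, 21]) cylinder(h = 244, r = 78);
translate([153, 153, 265]) cylinder(h = 21, r = 153);


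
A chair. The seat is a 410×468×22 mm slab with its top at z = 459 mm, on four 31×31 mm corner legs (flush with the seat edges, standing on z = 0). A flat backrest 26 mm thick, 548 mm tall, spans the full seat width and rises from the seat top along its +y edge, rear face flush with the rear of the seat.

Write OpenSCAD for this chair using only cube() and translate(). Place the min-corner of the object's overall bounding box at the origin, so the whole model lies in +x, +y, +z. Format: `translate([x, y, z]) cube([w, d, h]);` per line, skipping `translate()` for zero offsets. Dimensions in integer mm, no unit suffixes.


// leg_h = 459 - 22 = 437
translate([0, 0, 437]) cube([410, 468, 22]);
cube([31, 31, 437]);
translate([379, 0, 0]) cube([31, 31, 437]);
translate([0, 437, 0]) cube([31, 31, 437]);
translate([379, 437, 0]) cube([31, 31, 437]);
translate([0, 442, 459]) cube([410, 26, 548]);


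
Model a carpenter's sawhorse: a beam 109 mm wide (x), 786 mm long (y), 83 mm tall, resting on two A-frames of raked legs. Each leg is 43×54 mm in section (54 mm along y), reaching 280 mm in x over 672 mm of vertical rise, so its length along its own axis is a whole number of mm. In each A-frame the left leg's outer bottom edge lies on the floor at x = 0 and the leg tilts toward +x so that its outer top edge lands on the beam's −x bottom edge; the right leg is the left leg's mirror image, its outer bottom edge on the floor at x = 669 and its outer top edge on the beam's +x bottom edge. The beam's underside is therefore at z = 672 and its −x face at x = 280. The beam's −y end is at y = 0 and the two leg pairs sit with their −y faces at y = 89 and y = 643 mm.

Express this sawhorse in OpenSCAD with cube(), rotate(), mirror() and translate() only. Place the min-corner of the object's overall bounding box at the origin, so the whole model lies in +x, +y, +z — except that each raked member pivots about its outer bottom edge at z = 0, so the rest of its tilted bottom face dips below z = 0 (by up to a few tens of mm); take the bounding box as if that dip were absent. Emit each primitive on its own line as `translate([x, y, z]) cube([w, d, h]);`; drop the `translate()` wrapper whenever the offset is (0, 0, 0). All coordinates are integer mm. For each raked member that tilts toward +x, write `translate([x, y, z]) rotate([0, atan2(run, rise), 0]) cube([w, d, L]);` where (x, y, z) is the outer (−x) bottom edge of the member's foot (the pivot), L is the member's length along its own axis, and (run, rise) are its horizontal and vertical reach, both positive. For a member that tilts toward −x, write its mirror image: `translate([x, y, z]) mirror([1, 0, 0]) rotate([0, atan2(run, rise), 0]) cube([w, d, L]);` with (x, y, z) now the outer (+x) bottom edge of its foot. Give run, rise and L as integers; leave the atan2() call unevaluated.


translate([280, 0, 672]) cube([109, 786, 83]);
translate([0, 89, 0]) rotate([0, atan2(280, 672), 0]) cube([43, 54, 728]);
translate([669, 89, 0]) mirror([1, 0, 0]) rotate([0, atan2(280, 672), 0]) cube([43, 54, 728]);
translate([0, 643, 0]) rotate([0, atan2(280, 672), 0]) cube([43, 54, 728]);
translate([669, 643, 0]) mirror([1, 0, 0]) rotate([0, atan2(280, 672), 0]) cube([43, 54, 728]);
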